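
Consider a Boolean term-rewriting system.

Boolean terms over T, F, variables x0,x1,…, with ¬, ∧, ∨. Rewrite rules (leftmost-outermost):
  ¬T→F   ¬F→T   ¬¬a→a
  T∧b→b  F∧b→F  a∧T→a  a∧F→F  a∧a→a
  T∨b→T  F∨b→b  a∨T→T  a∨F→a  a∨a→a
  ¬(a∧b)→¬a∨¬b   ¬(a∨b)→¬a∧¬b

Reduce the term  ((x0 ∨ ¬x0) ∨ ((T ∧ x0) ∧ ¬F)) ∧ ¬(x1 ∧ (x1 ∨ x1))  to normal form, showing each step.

  start: ((x0 ∨ ¬x0) ∨ ((T ∧ x0) ∧ ¬F)) ∧ ¬(x1 ∧ (x1 ∨ x1))
  [1] ((x0 ∨ ¬x0) ∨ (x0 ∧ ¬F)) ∧ ¬(x1 ∧ (x1 ∨ x1))
  [2] ((x0 ∨ ¬x0) ∨ (x0 ∧ T)) ∧ ¬(x1 ∧ (x1 ∨ x1))
  [3] ((x0 ∨ ¬x0) ∨ x0) ∧ ¬(x1 ∧ (x1 ∨ x1))
  [4] ((x0 ∨ ¬x0) ∨ x0) ∧ (¬x1 ∨ ¬(x1 ∨ x1))
  [5] ((x0 ∨ ¬x0) ∨ x0) ∧ (¬x1 ∨ (¬x1 ∧ ¬x1))
  [6] ((x0 ∨ ¬x0) ∨ x0) ∧ (¬x1 ∨ ¬x1)
  [7] ((x0 ∨ ¬x0) ∨ x0) ∧ ¬x1

Answer: normal form = ((x0 ∨ ¬x0) ∨ x0) ∧ ¬x1  (in 7 steps)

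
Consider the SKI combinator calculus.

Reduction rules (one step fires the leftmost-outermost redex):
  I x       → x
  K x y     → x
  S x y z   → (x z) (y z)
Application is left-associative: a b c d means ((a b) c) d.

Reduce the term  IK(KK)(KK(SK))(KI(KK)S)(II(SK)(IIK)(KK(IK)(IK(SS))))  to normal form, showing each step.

  start: IK(KK)(KK(SK))(KI(KK)S)(II(SK)(IIK)(KK(IK)(IK(SS))))
  step 1: K(KK)(KK(SK))(KI(KK)S)(II(SK)(IIK)(KK(IK)(IK(SS))))
  step 2: KK(KI(KK)S)(II(SK)(IIK)(KK(IK)(IK(SS))))
  step 3: K(II(SK)(IIK)(KK(IK)(IK(SS))))
  step 4: K(I(SK)(IIK)(KK(IK)(IK(SS))))
  step 5: K(SK(IIK)(KK(IK)(IK(SS))))
  step 6: K(K(KK(IK)(IK(SS)))(IIK(KK(IK)(IK(SS)))))
  step 7: K(KK(IK)(IK(SS)))
  step 8: K(K(IK(SS)))
  step 9: K(K(K(SS)))

Answer: normal form = K(K(K(SS)))  (in 9 steps)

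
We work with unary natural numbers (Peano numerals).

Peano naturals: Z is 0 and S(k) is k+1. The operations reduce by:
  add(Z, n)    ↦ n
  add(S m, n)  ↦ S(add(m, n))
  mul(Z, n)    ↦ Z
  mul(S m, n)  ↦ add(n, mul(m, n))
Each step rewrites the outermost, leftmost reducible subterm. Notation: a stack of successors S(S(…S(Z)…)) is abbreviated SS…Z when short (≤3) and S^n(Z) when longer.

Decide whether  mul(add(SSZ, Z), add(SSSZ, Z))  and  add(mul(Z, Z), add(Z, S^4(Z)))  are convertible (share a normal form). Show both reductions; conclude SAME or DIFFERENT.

Answer: DIFFERENT — A ⇓ S^6(Z), B ⇓ S^4(Z)

Derivation:
Term A:
  start: mul(add(SSZ, Z), add(SSSZ, Z))
  step 1: mul(S(add(SZ, Z)), add(SSSZ, Z))
  step 2: add(add(SSSZ, Z), mul(add(SZ, Z), add(SSSZ, Z)))
  step 3: add(S(add(SSZ, Z)), mul(add(SZ, Z), add(SSSZ, Z)))
  step 4: S(add(add(SSZ, Z), mul(add(SZ, Z), add(SSSZ, Z))))
  step 5: S(add(S(add(SZ, Z)), mul(add(SZ, Z), add(SSSZ, Z))))
  step 6: S(S(add(add(SZ, Z), mul(add(SZ, Z), add(SSSZ, Z)))))
  step 7: S(S(add(S(add(Z, Z)), mul(add(SZ, Z), add(SSSZ, Z)))))
  step 8: S(S(S(add(add(Z, Z), mul(add(SZ, Z), add(SSSZ, Z))))))
  step 9: S(S(S(add(Z, mul(add(SZ, Z), add(SSSZ, Z))))))
  step 10: S(S(S(mul(add(SZ, Z), add(SSSZ, Z)))))
  step 11: S(S(S(mul(S(add(Z, Z)), add(SSSZ, Z)))))
  step 12: S(S(S(add(add(SSSZ, Z), mul(add(Z, Z), add(SSSZ, Z))))))
  step 13: S(S(S(add(S(add(SSZ, Z)), mul(add(Z, Z), add(SSSZ, Z))))))
  step 14: S(S(S(S(add(add(SSZ, Z), mul(add(Z, Z), add(SSSZ, Z)))))))
  step 15: S(S(S(S(add(S(add(SZ, Z)), mul(add(Z, Z), add(SSSZ, Z)))))))
  step 16: S(S(S(S(S(add(add(SZ, Z), mul(add(Z, Z), add(SSSZ, Z))))))))
  step 17: S(S(S(S(S(add(S(add(Z, Z)), mul(add(Z, Z), add(SSSZ, Z))))))))
  step 18: S(S(S(S(S(S(add(add(Z, Z), mul(add(Z, Z), add(SSSZ, Z)))))))))
  step 19: S(S(S(S(S(S(add(Z, mul(add(Z, Z), add(SSSZ, Z)))))))))
  step 20: S(S(S(S(S(S(mul(add(Z, Z), add(SSSZ, Z))))))))
  step 21: S(S(S(S(S(S(mul(Z, add(SSSZ, Z))))))))
  step 22: S^6(Z)

Term B:
  start: add(mul(Z, Z), add(Z, S^4(Z)))
  step 1: add(Z, add(Z, S^4(Z)))
  step 2: add(Z, S^4(Z))
  step 3: S^4(Z)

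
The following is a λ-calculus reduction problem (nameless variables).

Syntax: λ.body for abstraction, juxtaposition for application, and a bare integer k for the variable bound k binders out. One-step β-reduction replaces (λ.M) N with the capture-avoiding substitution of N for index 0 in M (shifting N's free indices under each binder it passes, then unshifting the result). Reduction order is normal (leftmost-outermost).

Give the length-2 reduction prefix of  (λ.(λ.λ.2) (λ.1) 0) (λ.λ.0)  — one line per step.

  start: (λ.(λ.λ.2) (λ.1) 0) (λ.λ.0)
  →1  (λ.λ.λ.λ.0) (λ.λ.λ.0) (λ.λ.0)
  →2  (λ.λ.λ.0) (λ.λ.0)

Answer: after 2 steps: (λ.λ.λ.0) (λ.λ.0)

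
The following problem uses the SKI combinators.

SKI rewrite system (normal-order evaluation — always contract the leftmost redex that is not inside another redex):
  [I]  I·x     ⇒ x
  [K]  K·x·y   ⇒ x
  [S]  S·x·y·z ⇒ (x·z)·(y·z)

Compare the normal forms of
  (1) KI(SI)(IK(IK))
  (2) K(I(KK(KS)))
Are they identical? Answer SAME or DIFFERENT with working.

Answer: SAME — A ⇓ KK, B ⇓ KK

Working:
Term A:
  start: KI(SI)(IK(IK))
  step 1: I(IK(IK))
  step 2: IK(IK)
  step 3: K(IK)
  step 4: KK

Term B:
  start: K(I(KK(KS)))
  step 1: K(KK(KS))
  step 2: KK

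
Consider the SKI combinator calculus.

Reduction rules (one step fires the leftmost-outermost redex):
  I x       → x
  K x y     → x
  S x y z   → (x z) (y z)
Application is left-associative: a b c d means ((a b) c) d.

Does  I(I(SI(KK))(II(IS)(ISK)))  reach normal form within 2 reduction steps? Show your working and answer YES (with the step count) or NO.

  start: I(I(SI(KK))(II(IS)(ISK)))
  [1] I(SI(KK))(II(IS)(ISK))
  [2] SI(KK)(II(IS)(ISK))

Answer: NO — after 2 steps the term is SI(KK)(II(IS)(ISK)), not yet normal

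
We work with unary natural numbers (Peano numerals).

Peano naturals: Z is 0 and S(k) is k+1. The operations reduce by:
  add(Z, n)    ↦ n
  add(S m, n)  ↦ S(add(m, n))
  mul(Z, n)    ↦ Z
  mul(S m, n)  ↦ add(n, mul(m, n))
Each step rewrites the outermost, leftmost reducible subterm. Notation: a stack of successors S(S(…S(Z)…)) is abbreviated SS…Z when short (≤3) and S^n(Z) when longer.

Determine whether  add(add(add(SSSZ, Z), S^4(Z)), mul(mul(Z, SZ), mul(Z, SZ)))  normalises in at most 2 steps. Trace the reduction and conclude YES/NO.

  start: add(add(add(SSSZ, Z), S^4(Z)), mul(mul(Z, SZ), mul(Z, SZ)))
  [1] add(add(S(add(SSZ, Z)), S^4(Z)), mul(mul(Z, SZ), mul(Z, SZ)))
  [2] add(S(add(add(SSZ, Z), S^4(Z))), mul(mul(Z, SZ), mul(Z, SZ)))

Answer: NO — after 2 steps the term is add(S(add(add(SSZ, Z), S^4(Z))), mul(mul(Z, SZ), mul(Z, SZ))), not yet normal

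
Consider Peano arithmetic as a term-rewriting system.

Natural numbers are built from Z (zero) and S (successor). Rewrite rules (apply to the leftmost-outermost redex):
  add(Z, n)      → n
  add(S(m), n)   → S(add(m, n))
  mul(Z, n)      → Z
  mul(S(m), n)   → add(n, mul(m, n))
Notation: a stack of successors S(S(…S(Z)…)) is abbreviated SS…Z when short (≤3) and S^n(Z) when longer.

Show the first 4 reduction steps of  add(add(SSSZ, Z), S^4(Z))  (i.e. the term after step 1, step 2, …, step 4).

Answer: after 4 steps: S(S(add(add(SZ, Z), S^4(Z))))

Reduction:
  start: add(add(SSSZ, Z), S^4(Z))
  step 1: add(S(add(SSZ, Z)), S^4(Z))
  step 2: S(add(add(SSZ, Z), S^4(Z)))
  step 3: S(add(S(add(SZ, Z)), S^4(Z)))
  step 4: S(S(add(add(SZ, Z), S^4(Z))))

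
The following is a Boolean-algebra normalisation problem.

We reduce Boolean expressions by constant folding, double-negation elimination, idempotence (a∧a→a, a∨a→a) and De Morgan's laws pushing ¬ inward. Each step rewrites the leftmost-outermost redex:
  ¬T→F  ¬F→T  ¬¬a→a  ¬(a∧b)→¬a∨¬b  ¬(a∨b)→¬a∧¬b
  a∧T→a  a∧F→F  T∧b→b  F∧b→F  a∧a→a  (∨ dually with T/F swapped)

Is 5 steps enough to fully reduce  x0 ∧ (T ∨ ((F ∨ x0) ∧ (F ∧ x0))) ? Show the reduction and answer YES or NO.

  start: x0 ∧ (T ∨ ((F ∨ x0) ∧ (F ∧ x0)))
  [1] x0 ∧ T
  [2] x0

Answer: YES — reaches normal form x0 in 2 ≤ 5 steps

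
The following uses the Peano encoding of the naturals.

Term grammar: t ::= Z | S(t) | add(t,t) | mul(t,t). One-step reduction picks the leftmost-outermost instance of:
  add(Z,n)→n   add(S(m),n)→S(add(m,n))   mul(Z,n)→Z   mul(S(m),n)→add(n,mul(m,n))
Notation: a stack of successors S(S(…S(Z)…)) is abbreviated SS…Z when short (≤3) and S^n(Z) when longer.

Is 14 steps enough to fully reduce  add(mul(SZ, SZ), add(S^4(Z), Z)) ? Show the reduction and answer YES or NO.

Answer: YES — reaches normal form S^5(Z) in 11 ≤ 14 steps

Derivation:
  start: add(mul(SZ, SZ), add(S^4(Z), Z))
  step 1: add(add(SZ, mul(Z, SZ)), add(S^4(Z), Z))
  step 2: add(S(add(Z, mul(Z, SZ))), add(S^4(Z), Z))
  step 3: S(add(add(Z, mul(Z, SZ)), add(S^4(Z), Z)))
  step 4: S(add(mul(Z, SZ), add(S^4(Z), Z)))
  step 5: S(add(Z, add(S^4(Z), Z)))
  step 6: S(add(S^4(Z), Z))
  step 7: S(S(add(SSSZ, Z)))
  step 8: S(S(S(add(SSZ, Z))))
  step 9: S(S(S(S(add(SZ, Z)))))
  step 10: S(S(S(S(S(add(Z, Z))))))
  step 11: S^5(Z)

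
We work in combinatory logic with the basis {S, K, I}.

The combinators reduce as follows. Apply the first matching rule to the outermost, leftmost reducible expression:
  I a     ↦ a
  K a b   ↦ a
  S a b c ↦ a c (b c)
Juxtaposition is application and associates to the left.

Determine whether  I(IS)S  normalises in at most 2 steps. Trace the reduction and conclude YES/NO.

Answer: YES — reaches normal form SS in 2 ≤ 2 steps

Derivation:
  start: I(IS)S
  [1] ISS
  [2] SS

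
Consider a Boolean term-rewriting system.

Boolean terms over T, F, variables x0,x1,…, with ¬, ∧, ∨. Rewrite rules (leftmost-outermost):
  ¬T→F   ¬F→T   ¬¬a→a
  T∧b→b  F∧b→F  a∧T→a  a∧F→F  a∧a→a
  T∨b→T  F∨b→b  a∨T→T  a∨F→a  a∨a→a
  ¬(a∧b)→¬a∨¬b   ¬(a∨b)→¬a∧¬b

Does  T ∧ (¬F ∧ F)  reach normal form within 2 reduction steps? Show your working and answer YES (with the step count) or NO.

Answer: YES — reaches normal form F in 2 ≤ 2 steps

Reduction:
  start: T ∧ (¬F ∧ F)
  →1  ¬F ∧ F
  →2  F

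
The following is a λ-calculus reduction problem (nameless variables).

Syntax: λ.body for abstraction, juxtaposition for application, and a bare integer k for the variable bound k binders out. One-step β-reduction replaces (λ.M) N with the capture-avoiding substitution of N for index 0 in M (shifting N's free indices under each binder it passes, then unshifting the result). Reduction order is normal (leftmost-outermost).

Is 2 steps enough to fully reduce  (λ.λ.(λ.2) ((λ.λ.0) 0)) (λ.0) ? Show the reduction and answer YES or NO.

Answer: YES — reaches normal form λ.λ.0 in 2 ≤ 2 steps

Derivation:
  start: (λ.λ.(λ.2) ((λ.λ.0) 0)) (λ.0)
  step 1: λ.(λ.λ.0) ((λ.λ.0) 0)
  step 2: λ.λ.0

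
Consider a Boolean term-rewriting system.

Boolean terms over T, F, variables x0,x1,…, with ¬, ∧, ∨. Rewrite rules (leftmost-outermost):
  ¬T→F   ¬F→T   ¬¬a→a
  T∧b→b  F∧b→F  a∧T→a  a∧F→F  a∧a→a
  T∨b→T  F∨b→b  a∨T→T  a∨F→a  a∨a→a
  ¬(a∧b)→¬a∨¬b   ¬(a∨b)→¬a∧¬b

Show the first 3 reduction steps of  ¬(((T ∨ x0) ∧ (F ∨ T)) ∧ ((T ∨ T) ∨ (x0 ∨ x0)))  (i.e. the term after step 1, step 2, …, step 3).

  start: ¬(((T ∨ x0) ∧ (F ∨ T)) ∧ ((T ∨ T) ∨ (x0 ∨ x0)))
  [1] ¬((T ∨ x0) ∧ (F ∨ T)) ∨ ¬((T ∨ T) ∨ (x0 ∨ x0))
  [2] (¬(T ∨ x0) ∨ ¬(F ∨ T)) ∨ ¬((T ∨ T) ∨ (x0 ∨ x0))
  [3] ((¬T ∧ ¬x0) ∨ ¬(F ∨ T)) ∨ ¬((T ∨ T) ∨ (x0 ∨ x0))

Answer: after 3 steps: ((¬T ∧ ¬x0) ∨ ¬(F ∨ T)) ∨ ¬((T ∨ T) ∨ (x0 ∨ x0))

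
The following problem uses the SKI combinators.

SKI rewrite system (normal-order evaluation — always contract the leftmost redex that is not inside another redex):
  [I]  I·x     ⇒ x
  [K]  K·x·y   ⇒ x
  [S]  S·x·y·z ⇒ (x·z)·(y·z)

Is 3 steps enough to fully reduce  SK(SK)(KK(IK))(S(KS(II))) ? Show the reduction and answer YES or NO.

  start: SK(SK)(KK(IK))(S(KS(II)))
  step 1: K(KK(IK))(SK(KK(IK)))(S(KS(II)))
  step 2: KK(IK)(S(KS(II)))
  step 3: K(S(KS(II)))

Answer: NO — after 3 steps the term is K(S(KS(II))), not yet normal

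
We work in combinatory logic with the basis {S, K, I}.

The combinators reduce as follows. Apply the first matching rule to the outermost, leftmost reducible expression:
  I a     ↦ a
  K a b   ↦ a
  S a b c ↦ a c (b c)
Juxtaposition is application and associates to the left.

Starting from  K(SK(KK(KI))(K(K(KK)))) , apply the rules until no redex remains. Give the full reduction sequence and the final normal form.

  start: K(SK(KK(KI))(K(K(KK))))
  step 1: K(K(K(K(KK)))(KK(KI)(K(K(KK)))))
  step 2: K(K(K(KK)))

Answer: normal form = K(K(K(KK)))  (in 2 steps)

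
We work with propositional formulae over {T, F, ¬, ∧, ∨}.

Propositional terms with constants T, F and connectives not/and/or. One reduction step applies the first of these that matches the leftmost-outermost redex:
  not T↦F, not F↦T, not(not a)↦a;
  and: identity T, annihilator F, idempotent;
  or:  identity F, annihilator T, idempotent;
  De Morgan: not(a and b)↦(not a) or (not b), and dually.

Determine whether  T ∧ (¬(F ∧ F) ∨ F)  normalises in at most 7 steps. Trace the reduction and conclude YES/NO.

  start: T ∧ (¬(F ∧ F) ∨ F)
  step 1: ¬(F ∧ F) ∨ F
  step 2: ¬(F ∧ F)
  step 3: ¬F ∨ ¬F
  step 4: ¬F
  step 5: T

Answer: YES — reaches normal form T in 5 ≤ 7 steps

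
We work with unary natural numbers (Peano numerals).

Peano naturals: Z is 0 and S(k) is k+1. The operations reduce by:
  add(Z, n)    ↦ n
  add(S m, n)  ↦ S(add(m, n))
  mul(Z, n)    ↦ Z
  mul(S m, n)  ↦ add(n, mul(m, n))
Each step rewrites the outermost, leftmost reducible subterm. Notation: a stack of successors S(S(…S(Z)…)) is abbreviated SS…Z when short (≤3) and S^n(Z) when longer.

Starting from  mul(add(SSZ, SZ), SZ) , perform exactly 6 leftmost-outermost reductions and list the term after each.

  start: mul(add(SSZ, SZ), SZ)
  →1  mul(S(add(SZ, SZ)), SZ)
  →2  add(SZ, mul(add(SZ, SZ), SZ))
  →3  S(add(Z, mul(add(SZ, SZ), SZ)))
  →4  S(mul(add(SZ, SZ), SZ))
  →5  S(mul(S(add(Z, SZ)), SZ))
  →6  S(add(SZ, mul(add(Z, SZ), SZ)))

Answer: after 6 steps: S(add(SZ, mul(add(Z, SZ), SZ)))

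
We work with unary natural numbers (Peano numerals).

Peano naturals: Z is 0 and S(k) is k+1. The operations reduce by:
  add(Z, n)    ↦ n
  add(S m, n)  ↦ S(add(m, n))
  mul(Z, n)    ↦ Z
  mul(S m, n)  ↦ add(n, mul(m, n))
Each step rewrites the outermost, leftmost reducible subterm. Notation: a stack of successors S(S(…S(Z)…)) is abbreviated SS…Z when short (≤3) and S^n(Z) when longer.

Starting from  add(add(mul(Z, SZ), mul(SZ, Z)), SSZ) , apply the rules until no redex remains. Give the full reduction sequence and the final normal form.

Answer: normal form = SSZ  (in 6 steps)

Reduction:
  start: add(add(mul(Z, SZ), mul(SZ, Z)), SSZ)
  step 1: add(add(Z, mul(SZ, Z)), SSZ)
  step 2: add(mul(SZ, Z), SSZ)
  step 3: add(add(Z, mul(Z, Z)), SSZ)
  step 4: add(mul(Z, Z), SSZ)
  step 5: add(Z, SSZ)
  step 6: SSZ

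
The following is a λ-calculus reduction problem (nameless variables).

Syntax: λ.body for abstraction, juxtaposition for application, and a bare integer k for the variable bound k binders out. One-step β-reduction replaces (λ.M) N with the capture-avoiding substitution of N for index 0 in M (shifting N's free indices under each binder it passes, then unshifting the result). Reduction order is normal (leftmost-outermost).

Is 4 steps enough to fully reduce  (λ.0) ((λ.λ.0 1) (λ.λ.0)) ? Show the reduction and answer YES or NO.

  start: (λ.0) ((λ.λ.0 1) (λ.λ.0))
  step 1: (λ.λ.0 1) (λ.λ.0)
  step 2: λ.0 (λ.λ.0)

Answer: YES — reaches normal form λ.0 (λ.λ.0) in 2 ≤ 4 steps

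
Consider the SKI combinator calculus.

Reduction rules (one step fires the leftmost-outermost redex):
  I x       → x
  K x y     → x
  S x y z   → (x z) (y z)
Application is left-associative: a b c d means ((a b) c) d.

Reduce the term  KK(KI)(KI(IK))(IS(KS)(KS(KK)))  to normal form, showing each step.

  start: KK(KI)(KI(IK))(IS(KS)(KS(KK)))
  →1  K(KI(IK))(IS(KS)(KS(KK)))
  →2  KI(IK)
  →3  I

Answer: normal form = I  (in 3 steps)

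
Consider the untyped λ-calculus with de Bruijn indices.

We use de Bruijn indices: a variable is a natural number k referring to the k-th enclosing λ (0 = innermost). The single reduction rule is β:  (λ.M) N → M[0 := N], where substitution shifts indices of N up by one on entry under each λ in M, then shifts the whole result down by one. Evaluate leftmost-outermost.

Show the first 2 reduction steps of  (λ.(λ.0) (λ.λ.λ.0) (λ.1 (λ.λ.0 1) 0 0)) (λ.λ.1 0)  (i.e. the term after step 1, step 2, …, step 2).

Answer: after 2 steps: (λ.λ.λ.0) (λ.(λ.λ.1 0) (λ.λ.0 1) 0 0)

Reduction:
  start: (λ.(λ.0) (λ.λ.λ.0) (λ.1 (λ.λ.0 1) 0 0)) (λ.λ.1 0)
  step 1: (λ.0) (λ.λ.λ.0) (λ.(λ.λ.1 0) (λ.λ.0 1) 0 0)
  step 2: (λ.λ.λ.0) (λ.(λ.λ.1 0) (λ.λ.0 1) 0 0)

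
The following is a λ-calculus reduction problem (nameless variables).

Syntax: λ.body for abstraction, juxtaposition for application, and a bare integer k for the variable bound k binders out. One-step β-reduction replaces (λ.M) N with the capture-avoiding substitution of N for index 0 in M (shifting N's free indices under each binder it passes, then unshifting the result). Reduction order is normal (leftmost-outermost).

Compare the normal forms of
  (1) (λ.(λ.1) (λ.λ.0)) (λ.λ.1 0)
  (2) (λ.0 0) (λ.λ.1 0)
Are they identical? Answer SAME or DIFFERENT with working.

Answer: SAME — A ⇓ λ.λ.1 0, B ⇓ λ.λ.1 0

Derivation:
Term A:
  start: (λ.(λ.1) (λ.λ.0)) (λ.λ.1 0)
  →1  (λ.λ.λ.1 0) (λ.λ.0)
  →2  λ.λ.1 0

Term B:
  start: (λ.0 0) (λ.λ.1 0)
  →1  (λ.λ.1 0) (λ.λ.1 0)
  →2  λ.(λ.λ.1 0) 0
  →3  λ.λ.1 0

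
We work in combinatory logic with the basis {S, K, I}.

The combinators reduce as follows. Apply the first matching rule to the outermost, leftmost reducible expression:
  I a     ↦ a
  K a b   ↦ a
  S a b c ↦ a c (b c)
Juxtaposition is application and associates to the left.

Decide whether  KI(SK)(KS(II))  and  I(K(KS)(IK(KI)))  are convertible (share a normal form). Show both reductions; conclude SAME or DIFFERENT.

Answer: DIFFERENT — A ⇓ S, B ⇓ KS

Reduction:
Term A:
  start: KI(SK)(KS(II))
  →1  I(KS(II))
  →2  KS(II)
  →3  S

Term B:
  start: I(K(KS)(IK(KI)))
  →1  K(KS)(IK(KI))
  →2  KS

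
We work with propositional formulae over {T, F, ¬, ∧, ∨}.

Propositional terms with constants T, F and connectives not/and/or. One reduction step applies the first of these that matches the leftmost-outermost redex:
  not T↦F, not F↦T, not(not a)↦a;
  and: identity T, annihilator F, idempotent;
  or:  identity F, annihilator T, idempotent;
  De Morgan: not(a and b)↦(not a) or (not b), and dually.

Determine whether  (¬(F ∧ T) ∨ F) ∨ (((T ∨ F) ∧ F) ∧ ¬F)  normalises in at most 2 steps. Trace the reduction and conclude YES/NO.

  start: (¬(F ∧ T) ∨ F) ∨ (((T ∨ F) ∧ F) ∧ ¬F)
  [1] ¬(F ∧ T) ∨ (((T ∨ F) ∧ F) ∧ ¬F)
  [2] (¬F ∨ ¬T) ∨ (((T ∨ F) ∧ F) ∧ ¬F)

Answer: NO — after 2 steps the term is (¬F ∨ ¬T) ∨ (((T ∨ F) ∧ F) ∧ ¬F), not yet normal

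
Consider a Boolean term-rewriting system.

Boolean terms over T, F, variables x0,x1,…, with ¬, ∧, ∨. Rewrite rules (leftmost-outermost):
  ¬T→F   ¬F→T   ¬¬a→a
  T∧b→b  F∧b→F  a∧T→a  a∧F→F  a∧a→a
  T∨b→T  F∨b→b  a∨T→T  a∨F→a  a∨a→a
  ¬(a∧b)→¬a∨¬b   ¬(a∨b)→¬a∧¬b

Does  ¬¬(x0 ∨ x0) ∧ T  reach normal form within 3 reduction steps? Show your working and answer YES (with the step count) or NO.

  start: ¬¬(x0 ∨ x0) ∧ T
  [1] ¬¬(x0 ∨ x0)
  [2] x0 ∨ x0
  [3] x0

Answer: YES — reaches normal form x0 in 3 ≤ 3 steps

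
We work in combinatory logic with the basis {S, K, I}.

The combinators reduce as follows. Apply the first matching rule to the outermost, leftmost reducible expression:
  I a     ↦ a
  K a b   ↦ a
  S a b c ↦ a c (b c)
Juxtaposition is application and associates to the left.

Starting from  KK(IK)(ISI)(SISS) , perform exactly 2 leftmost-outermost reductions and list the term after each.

Answer: after 2 steps: ISI

Reduction:
  start: KK(IK)(ISI)(SISS)
  →1  K(ISI)(SISS)
  →2  ISI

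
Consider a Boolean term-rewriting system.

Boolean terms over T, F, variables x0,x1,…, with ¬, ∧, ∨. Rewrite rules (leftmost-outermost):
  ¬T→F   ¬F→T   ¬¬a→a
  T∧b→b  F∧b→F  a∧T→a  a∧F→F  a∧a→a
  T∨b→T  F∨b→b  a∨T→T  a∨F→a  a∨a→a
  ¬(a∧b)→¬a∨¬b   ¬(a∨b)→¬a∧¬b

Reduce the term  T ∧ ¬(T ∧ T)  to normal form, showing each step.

  start: T ∧ ¬(T ∧ T)
  step 1: ¬(T ∧ T)
  step 2: ¬T ∨ ¬T
  step 3: ¬T
  step 4: F

Answer: normal form = F  (in 4 steps)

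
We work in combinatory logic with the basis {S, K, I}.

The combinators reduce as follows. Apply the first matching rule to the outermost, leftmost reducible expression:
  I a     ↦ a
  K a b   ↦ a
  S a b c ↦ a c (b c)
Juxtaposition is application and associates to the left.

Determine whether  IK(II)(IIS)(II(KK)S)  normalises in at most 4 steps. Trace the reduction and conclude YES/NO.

Answer: NO — after 4 steps the term is II(KK)S, not yet normal

Derivation:
  start: IK(II)(IIS)(II(KK)S)
  [1] K(II)(IIS)(II(KK)S)
  [2] II(II(KK)S)
  [3] I(II(KK)S)
  [4] II(KK)S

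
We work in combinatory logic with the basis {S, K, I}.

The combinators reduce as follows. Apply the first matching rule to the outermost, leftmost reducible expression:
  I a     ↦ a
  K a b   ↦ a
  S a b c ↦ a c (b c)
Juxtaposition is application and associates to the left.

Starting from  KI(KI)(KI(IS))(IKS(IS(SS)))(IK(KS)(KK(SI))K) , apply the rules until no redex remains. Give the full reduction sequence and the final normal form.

  start: KI(KI)(KI(IS))(IKS(IS(SS)))(IK(KS)(KK(SI))K)
  step 1: I(KI(IS))(IKS(IS(SS)))(IK(KS)(KK(SI))K)
  step 2: KI(IS)(IKS(IS(SS)))(IK(KS)(KK(SI))K)
  step 3: I(IKS(IS(SS)))(IK(KS)(KK(SI))K)
  step 4: IKS(IS(SS))(IK(KS)(KK(SI))K)
  step 5: KS(IS(SS))(IK(KS)(KK(SI))K)
  step 6: S(IK(KS)(KK(SI))K)
  step 7: S(K(KS)(KK(SI))K)
  step 8: S(KSK)
  step 9: SS

Answer: normal form = SS  (in 9 steps)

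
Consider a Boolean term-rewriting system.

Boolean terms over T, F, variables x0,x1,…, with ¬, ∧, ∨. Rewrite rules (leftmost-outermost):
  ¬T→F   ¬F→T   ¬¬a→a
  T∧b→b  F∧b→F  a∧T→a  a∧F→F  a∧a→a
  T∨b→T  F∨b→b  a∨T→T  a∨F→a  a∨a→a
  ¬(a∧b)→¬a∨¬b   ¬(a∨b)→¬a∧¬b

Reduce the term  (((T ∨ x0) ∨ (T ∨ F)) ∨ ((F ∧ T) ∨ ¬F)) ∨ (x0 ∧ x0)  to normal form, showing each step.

  start: (((T ∨ x0) ∨ (T ∨ F)) ∨ ((F ∧ T) ∨ ¬F)) ∨ (x0 ∧ x0)
  step 1: ((T ∨ (T ∨ F)) ∨ ((F ∧ T) ∨ ¬F)) ∨ (x0 ∧ x0)
  step 2: (T ∨ ((F ∧ T) ∨ ¬F)) ∨ (x0 ∧ x0)
  step 3: T ∨ (x0 ∧ x0)
  step 4: T

Answer: normal form = T  (in 4 steps)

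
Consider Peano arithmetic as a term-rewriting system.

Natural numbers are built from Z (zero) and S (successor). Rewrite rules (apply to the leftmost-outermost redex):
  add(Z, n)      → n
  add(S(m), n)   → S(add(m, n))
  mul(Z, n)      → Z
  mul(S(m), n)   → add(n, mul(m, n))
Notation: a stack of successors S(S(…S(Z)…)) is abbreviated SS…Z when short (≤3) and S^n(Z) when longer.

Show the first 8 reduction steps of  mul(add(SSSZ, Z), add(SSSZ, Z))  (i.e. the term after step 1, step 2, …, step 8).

Answer: after 8 steps: S(S(S(add(add(Z, Z), mul(add(SSZ, Z), add(SSSZ, Z))))))

Derivation:
  start: mul(add(SSSZ, Z), add(SSSZ, Z))
  [1] mul(S(add(SSZ, Z)), add(SSSZ, Z))
  [2] add(add(SSSZ, Z), mul(add(SSZ, Z), add(SSSZ, Z)))
  [3] add(S(add(SSZ, Z)), mul(add(SSZ, Z), add(SSSZ, Z)))
  [4] S(add(add(SSZ, Z), mul(add(SSZ, Z), add(SSSZ, Z))))
  [5] S(add(S(add(SZ, Z)), mul(add(SSZ, Z), add(SSSZ, Z))))
  [6] S(S(add(add(SZ, Z), mul(add(SSZ, Z), add(SSSZ, Z)))))
  [7] S(S(add(S(add(Z, Z)), mul(add(SSZ, Z), add(SSSZ, Z)))))
  [8] S(S(S(add(add(Z, Z), mul(add(SSZ, Z), add(SSSZ, Z))))))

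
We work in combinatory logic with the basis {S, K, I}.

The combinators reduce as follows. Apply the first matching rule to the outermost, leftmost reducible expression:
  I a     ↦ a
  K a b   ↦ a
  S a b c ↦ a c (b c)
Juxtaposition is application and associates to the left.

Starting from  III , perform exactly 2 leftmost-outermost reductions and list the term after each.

  start: III
  →1  II
  →2  I

Answer: after 2 steps: I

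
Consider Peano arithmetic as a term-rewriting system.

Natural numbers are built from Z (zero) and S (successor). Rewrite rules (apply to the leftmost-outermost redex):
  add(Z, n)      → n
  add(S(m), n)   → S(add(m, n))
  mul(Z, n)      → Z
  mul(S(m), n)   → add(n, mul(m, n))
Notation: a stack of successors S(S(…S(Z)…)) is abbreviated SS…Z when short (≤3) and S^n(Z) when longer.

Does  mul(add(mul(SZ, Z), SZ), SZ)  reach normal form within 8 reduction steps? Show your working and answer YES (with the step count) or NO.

Answer: YES — reaches normal form SZ in 8 ≤ 8 steps

Working:
  start: mul(add(mul(SZ, Z), SZ), SZ)
  →1  mul(add(add(Z, mul(Z, Z)), SZ), SZ)
  →2  mul(add(mul(Z, Z), SZ), SZ)
  →3  mul(add(Z, SZ), SZ)
  →4  mul(SZ, SZ)
  →5  add(SZ, mul(Z, SZ))
  →6  S(add(Z, mul(Z, SZ)))
  →7  S(mul(Z, SZ))
  →8  SZ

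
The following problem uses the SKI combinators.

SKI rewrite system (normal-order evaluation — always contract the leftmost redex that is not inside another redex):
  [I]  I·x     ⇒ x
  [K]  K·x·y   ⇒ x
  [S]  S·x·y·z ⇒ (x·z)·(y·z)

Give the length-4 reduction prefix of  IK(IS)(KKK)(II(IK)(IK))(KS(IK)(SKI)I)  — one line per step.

Answer: after 4 steps: S(I(IK)(IK))(KS(IK)(SKI)I)

Derivation:
  start: IK(IS)(KKK)(II(IK)(IK))(KS(IK)(SKI)I)
  →1  K(IS)(KKK)(II(IK)(IK))(KS(IK)(SKI)I)
  →2  IS(II(IK)(IK))(KS(IK)(SKI)I)
  →3  S(II(IK)(IK))(KS(IK)(SKI)I)
  →4  S(I(IK)(IK))(KS(IK)(SKI)I)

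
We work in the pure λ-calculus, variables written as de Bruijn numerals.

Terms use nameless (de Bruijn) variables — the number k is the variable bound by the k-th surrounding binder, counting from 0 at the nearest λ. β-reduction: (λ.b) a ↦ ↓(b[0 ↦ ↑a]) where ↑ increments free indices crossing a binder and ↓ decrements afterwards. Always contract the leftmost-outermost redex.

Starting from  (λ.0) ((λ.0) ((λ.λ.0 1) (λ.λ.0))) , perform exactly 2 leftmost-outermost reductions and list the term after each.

  start: (λ.0) ((λ.0) ((λ.λ.0 1) (λ.λ.0)))
  [1] (λ.0) ((λ.λ.0 1) (λ.λ.0))
  [2] (λ.λ.0 1) (λ.λ.0)

Answer: after 2 steps: (λ.λ.0 1) (λ.λ.0)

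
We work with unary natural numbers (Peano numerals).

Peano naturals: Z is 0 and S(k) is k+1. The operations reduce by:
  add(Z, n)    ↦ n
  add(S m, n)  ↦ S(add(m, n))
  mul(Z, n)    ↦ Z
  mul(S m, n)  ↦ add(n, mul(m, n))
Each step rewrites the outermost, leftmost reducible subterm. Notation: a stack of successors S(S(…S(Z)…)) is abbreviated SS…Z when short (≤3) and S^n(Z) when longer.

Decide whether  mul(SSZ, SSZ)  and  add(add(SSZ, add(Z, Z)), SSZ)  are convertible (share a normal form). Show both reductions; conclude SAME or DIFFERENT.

Answer: SAME — A ⇓ S^4(Z), B ⇓ S^4(Z)

Derivation:
Term A:
  start: mul(SSZ, SSZ)
  step 1: add(SSZ, mul(SZ, SSZ))
  step 2: S(add(SZ, mul(SZ, SSZ)))
  step 3: S(S(add(Z, mul(SZ, SSZ))))
  step 4: S(S(mul(SZ, SSZ)))
  step 5: S(S(add(SSZ, mul(Z, SSZ))))
  step 6: S(S(S(add(SZ, mul(Z, SSZ)))))
  step 7: S(S(S(S(add(Z, mul(Z, SSZ))))))
  step 8: S(S(S(S(mul(Z, SSZ)))))
  step 9: S^4(Z)

Term B:
  start: add(add(SSZ, add(Z, Z)), SSZ)
  step 1: add(S(add(SZ, add(Z, Z))), SSZ)
  step 2: S(add(add(SZ, add(Z, Z)), SSZ))
  step 3: S(add(S(add(Z, add(Z, Z))), SSZ))
  step 4: S(S(add(add(Z, add(Z, Z)), SSZ)))
  step 5: S(S(add(add(Z, Z), SSZ)))
  step 6: S(S(add(Z, SSZ)))
  step 7: S^4(Z)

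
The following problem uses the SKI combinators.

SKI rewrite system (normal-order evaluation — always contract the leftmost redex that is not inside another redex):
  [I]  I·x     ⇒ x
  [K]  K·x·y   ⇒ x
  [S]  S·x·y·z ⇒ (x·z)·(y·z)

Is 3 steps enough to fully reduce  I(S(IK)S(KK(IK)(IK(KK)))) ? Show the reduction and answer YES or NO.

Answer: NO — after 3 steps the term is K(KK(IK)(IK(KK)))(S(KK(IK)(IK(KK)))), not yet normal

Working:
  start: I(S(IK)S(KK(IK)(IK(KK))))
  →1  S(IK)S(KK(IK)(IK(KK)))
  →2  IK(KK(IK)(IK(KK)))(S(KK(IK)(IK(KK))))
  →3  K(KK(IK)(IK(KK)))(S(KK(IK)(IK(KK))))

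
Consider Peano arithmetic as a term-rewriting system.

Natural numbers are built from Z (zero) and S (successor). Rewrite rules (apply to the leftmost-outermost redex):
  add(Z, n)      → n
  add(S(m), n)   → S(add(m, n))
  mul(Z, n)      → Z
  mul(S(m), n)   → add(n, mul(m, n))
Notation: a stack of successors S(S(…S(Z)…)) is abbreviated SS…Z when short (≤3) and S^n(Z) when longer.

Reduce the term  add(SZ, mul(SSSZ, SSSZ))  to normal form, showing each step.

Answer: normal form = S^10(Z)  (in 18 steps)

Reduction:
  start: add(SZ, mul(SSSZ, SSSZ))
  [1] S(add(Z, mul(SSSZ, SSSZ)))
  [2] S(mul(SSSZ, SSSZ))
  [3] S(add(SSSZ, mul(SSZ, SSSZ)))
  [4] S(S(add(SSZ, mul(SSZ, SSSZ))))
  [5] S(S(S(add(SZ, mul(SSZ, SSSZ)))))
  [6] S(S(S(S(add(Z, mul(SSZ, SSSZ))))))
  [7] S(S(S(S(mul(SSZ, SSSZ)))))
  [8] S(S(S(S(add(SSSZ, mul(SZ, SSSZ))))))
  [9] S(S(S(S(S(add(SSZ, mul(SZ, SSSZ)))))))
  [10] S(S(S(S(S(S(add(SZ, mul(SZ, SSSZ))))))))
  [11] S(S(S(S(S(S(S(add(Z, mul(SZ, SSSZ)))))))))
  [12] S(S(S(S(S(S(S(mul(SZ, SSSZ))))))))
  [13] S(S(S(S(S(S(S(add(SSSZ, mul(Z, SSSZ)))))))))
  [14] S(S(S(S(S(S(S(S(add(SSZ, mul(Z, SSSZ))))))))))
  [15] S(S(S(S(S(S(S(S(S(add(SZ, mul(Z, SSSZ)))))))))))
  [16] S(S(S(S(S(S(S(S(S(S(add(Z, mul(Z, SSSZ))))))))))))
  [17] S(S(S(S(S(S(S(S(S(S(mul(Z, SSSZ)))))))))))
  [18] S^10(Z)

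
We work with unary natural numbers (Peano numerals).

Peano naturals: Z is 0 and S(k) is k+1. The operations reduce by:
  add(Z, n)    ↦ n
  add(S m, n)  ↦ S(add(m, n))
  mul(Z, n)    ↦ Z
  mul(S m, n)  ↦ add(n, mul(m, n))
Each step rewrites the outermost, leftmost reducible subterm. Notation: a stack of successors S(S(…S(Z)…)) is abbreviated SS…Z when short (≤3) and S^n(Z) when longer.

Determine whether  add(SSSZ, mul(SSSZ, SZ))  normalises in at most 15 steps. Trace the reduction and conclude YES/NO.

  start: add(SSSZ, mul(SSSZ, SZ))
  step 1: S(add(SSZ, mul(SSSZ, SZ)))
  step 2: S(S(add(SZ, mul(SSSZ, SZ))))
  step 3: S(S(S(add(Z, mul(SSSZ, SZ)))))
  step 4: S(S(S(mul(SSSZ, SZ))))
  step 5: S(S(S(add(SZ, mul(SSZ, SZ)))))
  step 6: S(S(S(S(add(Z, mul(SSZ, SZ))))))
  step 7: S(S(S(S(mul(SSZ, SZ)))))
  step 8: S(S(S(S(add(SZ, mul(SZ, SZ))))))
  step 9: S(S(S(S(S(add(Z, mul(SZ, SZ)))))))
  step 10: S(S(S(S(S(mul(SZ, SZ))))))
  step 11: S(S(S(S(S(add(SZ, mul(Z, SZ)))))))
  step 12: S(S(S(S(S(S(add(Z, mul(Z, SZ))))))))
  step 13: S(S(S(S(S(S(mul(Z, SZ)))))))
  step 14: S^6(Z)

Answer: YES — reaches normal form S^6(Z) in 14 ≤ 15 steps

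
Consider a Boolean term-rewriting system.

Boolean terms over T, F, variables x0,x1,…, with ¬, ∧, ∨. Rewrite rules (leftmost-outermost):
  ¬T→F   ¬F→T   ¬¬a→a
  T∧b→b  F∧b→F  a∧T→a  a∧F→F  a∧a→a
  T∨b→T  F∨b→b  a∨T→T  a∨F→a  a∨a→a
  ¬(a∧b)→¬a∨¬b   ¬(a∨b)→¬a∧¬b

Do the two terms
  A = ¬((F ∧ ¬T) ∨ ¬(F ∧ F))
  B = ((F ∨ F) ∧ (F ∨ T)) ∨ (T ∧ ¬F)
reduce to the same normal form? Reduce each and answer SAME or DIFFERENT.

Term A:
  start: ¬((F ∧ ¬T) ∨ ¬(F ∧ F))
  [1] ¬(F ∧ ¬T) ∧ ¬¬(F ∧ F)
  [2] (¬F ∨ ¬¬T) ∧ ¬¬(F ∧ F)
  [3] (T ∨ ¬¬T) ∧ ¬¬(F ∧ F)
  [4] T ∧ ¬¬(F ∧ F)
  [5] ¬¬(F ∧ F)
  [6] F ∧ F
  [7] F

Term B:
  start: ((F ∨ F) ∧ (F ∨ T)) ∨ (T ∧ ¬F)
  [1] (F ∧ (F ∨ T)) ∨ (T ∧ ¬F)
  [2] F ∨ (T ∧ ¬F)
  [3] T ∧ ¬F
  [4] ¬F
  [5] T

Answer: DIFFERENT — A ⇓ F, B ⇓ T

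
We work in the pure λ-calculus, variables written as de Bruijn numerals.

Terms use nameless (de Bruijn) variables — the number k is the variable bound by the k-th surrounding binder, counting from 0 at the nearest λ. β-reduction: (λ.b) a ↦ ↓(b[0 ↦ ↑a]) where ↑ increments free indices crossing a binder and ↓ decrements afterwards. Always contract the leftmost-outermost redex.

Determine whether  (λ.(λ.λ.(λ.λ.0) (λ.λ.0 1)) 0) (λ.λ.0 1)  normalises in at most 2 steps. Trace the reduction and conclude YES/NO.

Answer: NO — after 2 steps the term is λ.(λ.λ.0) (λ.λ.0 1), not yet normal

Reduction:
  start: (λ.(λ.λ.(λ.λ.0) (λ.λ.0 1)) 0) (λ.λ.0 1)
  step 1: (λ.λ.(λ.λ.0) (λ.λ.0 1)) (λ.λ.0 1)
  step 2: λ.(λ.λ.0) (λ.λ.0 1)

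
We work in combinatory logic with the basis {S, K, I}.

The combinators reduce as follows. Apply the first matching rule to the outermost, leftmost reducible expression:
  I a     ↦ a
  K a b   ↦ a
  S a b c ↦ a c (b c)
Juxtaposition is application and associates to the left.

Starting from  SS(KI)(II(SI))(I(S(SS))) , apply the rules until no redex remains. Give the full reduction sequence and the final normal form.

  start: SS(KI)(II(SI))(I(S(SS)))
  step 1: S(II(SI))(KI(II(SI)))(I(S(SS)))
  step 2: II(SI)(I(S(SS)))(KI(II(SI))(I(S(SS))))
  step 3: I(SI)(I(S(SS)))(KI(II(SI))(I(S(SS))))
  step 4: SI(I(S(SS)))(KI(II(SI))(I(S(SS))))
  step 5: I(KI(II(SI))(I(S(SS))))(I(S(SS))(KI(II(SI))(I(S(SS)))))
  step 6: KI(II(SI))(I(S(SS)))(I(S(SS))(KI(II(SI))(I(S(SS)))))
  step 7: I(I(S(SS)))(I(S(SS))(KI(II(SI))(I(S(SS)))))
  step 8: I(S(SS))(I(S(SS))(KI(II(SI))(I(S(SS)))))
  step 9: S(SS)(I(S(SS))(KI(II(SI))(I(S(SS)))))
  step 10: S(SS)(S(SS)(KI(II(SI))(I(S(SS)))))
  step 11: S(SS)(S(SS)(I(I(S(SS)))))
  step 12: S(SS)(S(SS)(I(S(SS))))
  step 13: S(SS)(S(SS)(S(SS)))

Answer: normal form = S(SS)(S(SS)(S(SS)))  (in 13 steps)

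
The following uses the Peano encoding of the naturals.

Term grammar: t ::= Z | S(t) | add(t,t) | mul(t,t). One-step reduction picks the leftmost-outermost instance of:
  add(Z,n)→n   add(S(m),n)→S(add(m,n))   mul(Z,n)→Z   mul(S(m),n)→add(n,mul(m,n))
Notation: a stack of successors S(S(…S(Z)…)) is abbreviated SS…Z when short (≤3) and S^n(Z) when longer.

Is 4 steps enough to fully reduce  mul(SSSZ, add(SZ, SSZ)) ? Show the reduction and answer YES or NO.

  start: mul(SSSZ, add(SZ, SSZ))
  step 1: add(add(SZ, SSZ), mul(SSZ, add(SZ, SSZ)))
  step 2: add(S(add(Z, SSZ)), mul(SSZ, add(SZ, SSZ)))
  step 3: S(add(add(Z, SSZ), mul(SSZ, add(SZ, SSZ))))
  step 4: S(add(SSZ, mul(SSZ, add(SZ, SSZ))))

Answer: NO — after 4 steps the term is S(add(SSZ, mul(SSZ, add(SZ, SSZ)))), not yet normal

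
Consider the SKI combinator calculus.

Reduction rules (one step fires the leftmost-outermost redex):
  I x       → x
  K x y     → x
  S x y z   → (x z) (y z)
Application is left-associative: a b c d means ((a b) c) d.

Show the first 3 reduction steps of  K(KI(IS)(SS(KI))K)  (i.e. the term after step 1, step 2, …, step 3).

Answer: after 3 steps: K(SK(KIK))

Derivation:
  start: K(KI(IS)(SS(KI))K)
  →1  K(I(SS(KI))K)
  →2  K(SS(KI)K)
  →3  K(SK(KIK))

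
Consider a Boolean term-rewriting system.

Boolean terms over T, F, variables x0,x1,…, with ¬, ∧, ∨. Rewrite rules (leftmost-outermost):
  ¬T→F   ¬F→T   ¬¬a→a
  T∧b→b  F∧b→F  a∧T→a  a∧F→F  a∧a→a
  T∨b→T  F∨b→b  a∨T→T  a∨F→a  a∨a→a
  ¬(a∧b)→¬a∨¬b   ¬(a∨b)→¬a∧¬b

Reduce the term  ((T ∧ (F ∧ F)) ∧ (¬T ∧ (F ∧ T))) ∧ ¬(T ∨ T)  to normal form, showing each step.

  start: ((T ∧ (F ∧ F)) ∧ (¬T ∧ (F ∧ T))) ∧ ¬(T ∨ T)
  [1] ((F ∧ F) ∧ (¬T ∧ (F ∧ T))) ∧ ¬(T ∨ T)
  [2] (F ∧ (¬T ∧ (F ∧ T))) ∧ ¬(T ∨ T)
  [3] F ∧ ¬(T ∨ T)
  [4] F

Answer: normal form = F  (in 4 steps)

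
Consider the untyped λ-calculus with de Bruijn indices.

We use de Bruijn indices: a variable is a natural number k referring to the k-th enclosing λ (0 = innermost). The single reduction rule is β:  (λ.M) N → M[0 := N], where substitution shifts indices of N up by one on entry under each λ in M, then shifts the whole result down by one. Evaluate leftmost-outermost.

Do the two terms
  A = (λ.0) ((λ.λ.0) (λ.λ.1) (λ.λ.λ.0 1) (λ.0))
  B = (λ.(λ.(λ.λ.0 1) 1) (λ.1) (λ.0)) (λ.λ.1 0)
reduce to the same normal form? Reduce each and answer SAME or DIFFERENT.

Term A:
  start: (λ.0) ((λ.λ.0) (λ.λ.1) (λ.λ.λ.0 1) (λ.0))
  [1] (λ.λ.0) (λ.λ.1) (λ.λ.λ.0 1) (λ.0)
  [2] (λ.0) (λ.λ.λ.0 1) (λ.0)
  [3] (λ.λ.λ.0 1) (λ.0)
  [4] λ.λ.0 1

Term B:
  start: (λ.(λ.(λ.λ.0 1) 1) (λ.1) (λ.0)) (λ.λ.1 0)
  [1] (λ.(λ.λ.0 1) (λ.λ.1 0)) (λ.λ.λ.1 0) (λ.0)
  [2] (λ.λ.0 1) (λ.λ.1 0) (λ.0)
  [3] (λ.0 (λ.λ.1 0)) (λ.0)
  [4] (λ.0) (λ.λ.1 0)
  [5] λ.λ.1 0

Answer: DIFFERENT — A ⇓ λ.λ.0 1, B ⇓ λ.λ.1 0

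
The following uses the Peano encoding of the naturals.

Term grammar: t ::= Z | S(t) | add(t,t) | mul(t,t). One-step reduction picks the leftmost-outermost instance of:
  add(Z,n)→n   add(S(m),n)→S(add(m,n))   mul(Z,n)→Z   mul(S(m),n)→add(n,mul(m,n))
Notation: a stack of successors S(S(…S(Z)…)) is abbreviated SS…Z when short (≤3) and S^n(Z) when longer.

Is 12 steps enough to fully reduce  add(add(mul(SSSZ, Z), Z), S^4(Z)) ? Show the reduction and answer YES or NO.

Answer: YES — reaches normal form S^4(Z) in 9 ≤ 12 steps

Working:
  start: add(add(mul(SSSZ, Z), Z), S^4(Z))
  [1] add(add(add(Z, mul(SSZ, Z)), Z), S^4(Z))
  [2] add(add(mul(SSZ, Z), Z), S^4(Z))
  [3] add(add(add(Z, mul(SZ, Z)), Z), S^4(Z))
  [4] add(add(mul(SZ, Z), Z), S^4(Z))
  [5] add(add(add(Z, mul(Z, Z)), Z), S^4(Z))
  [6] add(add(mul(Z, Z), Z), S^4(Z))
  [7] add(add(Z, Z), S^4(Z))
  [8] add(Z, S^4(Z))
  [9] S^4(Z)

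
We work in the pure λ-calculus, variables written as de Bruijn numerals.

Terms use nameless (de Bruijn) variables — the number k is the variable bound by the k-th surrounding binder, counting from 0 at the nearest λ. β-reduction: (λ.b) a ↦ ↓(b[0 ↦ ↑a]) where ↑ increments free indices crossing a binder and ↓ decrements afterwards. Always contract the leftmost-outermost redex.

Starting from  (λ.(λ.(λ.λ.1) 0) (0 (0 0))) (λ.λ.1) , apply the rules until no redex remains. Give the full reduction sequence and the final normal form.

  start: (λ.(λ.(λ.λ.1) 0) (0 (0 0))) (λ.λ.1)
  →1  (λ.(λ.λ.1) 0) ((λ.λ.1) ((λ.λ.1) (λ.λ.1)))
  →2  (λ.λ.1) ((λ.λ.1) ((λ.λ.1) (λ.λ.1)))
  →3  λ.(λ.λ.1) ((λ.λ.1) (λ.λ.1))
  →4  λ.λ.(λ.λ.1) (λ.λ.1)
  →5  λ.λ.λ.λ.λ.1

Answer: normal form = λ.λ.λ.λ.λ.1  (in 5 steps)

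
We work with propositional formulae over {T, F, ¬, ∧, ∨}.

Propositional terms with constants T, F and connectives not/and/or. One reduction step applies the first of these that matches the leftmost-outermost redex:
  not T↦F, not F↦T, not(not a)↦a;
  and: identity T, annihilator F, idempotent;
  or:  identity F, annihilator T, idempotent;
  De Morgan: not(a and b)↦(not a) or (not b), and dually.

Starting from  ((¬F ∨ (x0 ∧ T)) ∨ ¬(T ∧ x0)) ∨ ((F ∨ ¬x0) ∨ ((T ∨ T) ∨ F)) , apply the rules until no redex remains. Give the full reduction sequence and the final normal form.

Answer: normal form = T  (in 4 steps)

Reduction:
  start: ((¬F ∨ (x0 ∧ T)) ∨ ¬(T ∧ x0)) ∨ ((F ∨ ¬x0) ∨ ((T ∨ T) ∨ F))
  →1  ((T ∨ (x0 ∧ T)) ∨ ¬(T ∧ x0)) ∨ ((F ∨ ¬x0) ∨ ((T ∨ T) ∨ F))
  →2  (T ∨ ¬(T ∧ x0)) ∨ ((F ∨ ¬x0) ∨ ((T ∨ T) ∨ F))
  →3  T ∨ ((F ∨ ¬x0) ∨ ((T ∨ T) ∨ F))
  →4  T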